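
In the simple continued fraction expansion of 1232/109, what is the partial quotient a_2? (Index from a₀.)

3

1232 = 11·109 + 33   →  a_0 = 11
109 = 3·33 + 10   →  a_1 = 3
33 = 3·10 + 3   →  a_2 = 3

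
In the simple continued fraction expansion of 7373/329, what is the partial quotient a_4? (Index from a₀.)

7373 = 22·329 + 135   →  a_0 = 22
329 = 2·135 + 59   →  a_1 = 2
135 = 2·59 + 17   →  a_2 = 2
59 = 3·17 + 8   →  a_3 = 3
17 = 2·8 + 1   →  a_4 = 2

2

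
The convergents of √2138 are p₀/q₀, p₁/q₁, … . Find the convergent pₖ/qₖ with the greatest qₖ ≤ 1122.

21131/457

√2138 = [46; 4, 5, 5, 4, 92, …] (period length 5).
Convergents:
  p_0/q_0 = 46/1
  p_1/q_1 = 185/4
  p_2/q_2 = 971/21
  p_3/q_3 = 5040/109
  p_4/q_4 = 21131/457
  p_5/q_5 = 1949092/42153
q_4 = 457 ≤ 1122 < 42153 = q_5, so the answer is 21131/457.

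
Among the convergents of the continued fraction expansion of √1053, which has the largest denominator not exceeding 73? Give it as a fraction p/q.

649/20

√1053 = [32; 2, 4, 2, 64, …] (period length 4).
Convergents:
  p_0/q_0 = 32/1
  p_1/q_1 = 65/2
  p_2/q_2 = 292/9
  p_3/q_3 = 649/20
  p_4/q_4 = 41828/1289
q_3 = 20 ≤ 73 < 1289 = q_4, so the answer is 649/20.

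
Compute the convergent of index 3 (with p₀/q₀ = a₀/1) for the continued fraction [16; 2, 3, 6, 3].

723/44

Using pₖ = aₖpₖ₋₁ + pₖ₋₂, qₖ = aₖqₖ₋₁ + qₖ₋₂ (with p₋₁=1, p₋₂=0, q₋₁=0, q₋₂=1):
  k=0: a=16, p=16, q=1
  k=1: a=2, p=33, q=2
  k=2: a=3, p=115, q=7
  k=3: a=6, p=723, q=44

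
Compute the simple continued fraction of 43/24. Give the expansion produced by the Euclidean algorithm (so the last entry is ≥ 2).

43 = 1×24 + 19
24 = 1×19 + 5
19 = 3×5 + 4
5 = 1×4 + 1
4 = 4×1 + 0  (stop)
So 43/24 = [1; 1, 3, 1, 4].

[1; 1, 3, 1, 4]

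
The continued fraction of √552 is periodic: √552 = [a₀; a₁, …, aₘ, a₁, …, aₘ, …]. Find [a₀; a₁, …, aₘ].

a₀ = ⌊√552⌋ = 23.
With m₀=0, d₀=1 and mₖ₊₁ = dₖaₖ − mₖ, dₖ₊₁ = (n − mₖ₊₁²)/dₖ, aₖ₊₁ = ⌊(a₀+mₖ₊₁)/dₖ₊₁⌋:
  k=1: m=23, d=23, a=2
  k=2: m=23, d=1, a=46
d=1 and a=2a₀=46 at k=2, so the next step gives (m, d) = (23, 23) again — its k=1 value — and the period has length 2.

[23; 2, 46]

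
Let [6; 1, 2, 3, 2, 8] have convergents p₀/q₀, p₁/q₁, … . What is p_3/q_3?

Using pₖ = aₖpₖ₋₁ + pₖ₋₂, qₖ = aₖqₖ₋₁ + qₖ₋₂ (with p₋₁=1, p₋₂=0, q₋₁=0, q₋₂=1):
  k=0: a=6, p=6, q=1
  k=1: a=1, p=7, q=1
  k=2: a=2, p=20, q=3
  k=3: a=3, p=67, q=10

67/10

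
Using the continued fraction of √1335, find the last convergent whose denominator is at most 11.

73/2

√1335 = [36; 1, 1, 6, 7, 6, 1, 1, 72, …] (period length 8).
Convergents:
  p_0/q_0 = 36/1
  p_1/q_1 = 37/1
  p_2/q_2 = 73/2
  p_3/q_3 = 475/13
q_2 = 2 ≤ 11 < 13 = q_3, so the answer is 73/2.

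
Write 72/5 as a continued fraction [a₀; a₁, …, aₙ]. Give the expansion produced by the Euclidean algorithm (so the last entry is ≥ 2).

72 = 14*5 + 2
5 = 2*2 + 1
2 = 2*1 + 0  (stop)
So 72/5 = [14; 2, 2].

[14; 2, 2]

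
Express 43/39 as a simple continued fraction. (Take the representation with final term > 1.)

[1; 9, 1, 3]

43 = 1×39 + 4
39 = 9×4 + 3
4 = 1×3 + 1
3 = 3×1 + 0  (stop)
So 43/39 = [1; 9, 1, 3].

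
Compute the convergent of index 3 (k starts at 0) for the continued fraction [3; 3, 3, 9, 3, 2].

307/93

Using pₖ = aₖpₖ₋₁ + pₖ₋₂, qₖ = aₖqₖ₋₁ + qₖ₋₂ (with p₋₁=1, p₋₂=0, q₋₁=0, q₋₂=1):
  k=0: a=3, p=3, q=1
  k=1: a=3, p=10, q=3
  k=2: a=3, p=33, q=10
  k=3: a=9, p=307, q=93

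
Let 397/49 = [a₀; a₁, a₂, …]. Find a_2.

397 = 8·49 + 5   →  a_0 = 8
49 = 9·5 + 4   →  a_1 = 9
5 = 1·4 + 1   →  a_2 = 1

1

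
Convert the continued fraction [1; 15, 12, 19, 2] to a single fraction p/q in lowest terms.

Fold from the inside: start with 2/1.
  19 + 1/2 = 39/2
  12 + 2/39 = 470/39
  15 + 39/470 = 7089/470
  1 + 470/7089 = 7559/7089

7559/7089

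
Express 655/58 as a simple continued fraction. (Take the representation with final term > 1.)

655 = 11·58 + 17
58 = 3·17 + 7
17 = 2·7 + 3
7 = 2·3 + 1
3 = 3·1 + 0  (stop)
So 655/58 = [11; 3, 2, 2, 3].

[11; 3, 2, 2, 3]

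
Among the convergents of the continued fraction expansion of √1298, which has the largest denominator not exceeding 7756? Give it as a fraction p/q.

93420/2593

√1298 = [36; 36, 72, …] (period length 2).
Convergents:
  p_0/q_0 = 36/1
  p_1/q_1 = 1297/36
  p_2/q_2 = 93420/2593
  p_3/q_3 = 3364417/93384
q_2 = 2593 ≤ 7756 < 93384 = q_3, so the answer is 93420/2593.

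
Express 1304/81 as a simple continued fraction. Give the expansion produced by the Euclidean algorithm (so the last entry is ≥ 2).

[16; 10, 8]

1304 = 16×81 + 8
81 = 10×8 + 1
8 = 8×1 + 0  (stop)
So 1304/81 = [16; 10, 8].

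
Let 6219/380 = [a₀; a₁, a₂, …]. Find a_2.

1

6219 = 16·380 + 139   →  a_0 = 16
380 = 2·139 + 102   →  a_1 = 2
139 = 1·102 + 37   →  a_2 = 1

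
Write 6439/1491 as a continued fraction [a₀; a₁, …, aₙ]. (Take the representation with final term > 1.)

6439 = 4*1491 + 475
1491 = 3*475 + 66
475 = 7*66 + 13
66 = 5*13 + 1
13 = 13*1 + 0  (stop)
So 6439/1491 = [4; 3, 7, 5, 13].

[4; 3, 7, 5, 13]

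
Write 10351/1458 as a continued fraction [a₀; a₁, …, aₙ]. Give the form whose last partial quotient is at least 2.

10351 = 7·1458 + 145
1458 = 10·145 + 8
145 = 18·8 + 1
8 = 8·1 + 0  (stop)
So 10351/1458 = [7; 10, 18, 8].

[7; 10, 18, 8]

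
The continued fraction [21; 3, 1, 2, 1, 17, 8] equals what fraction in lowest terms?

Using pₖ = aₖpₖ₋₁ + pₖ₋₂ and qₖ = aₖqₖ₋₁ + qₖ₋₂:
  k=0: a=21, p=21, q=1
  k=1: a=3, p=64, q=3
  k=2: a=1, p=85, q=4
  k=3: a=2, p=234, q=11
  k=4: a=1, p=319, q=15
  k=5: a=17, p=5657, q=266
  k=6: a=8, p=45575, q=2143

45575/2143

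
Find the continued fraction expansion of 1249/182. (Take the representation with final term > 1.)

1249 = 6*182 + 157
182 = 1*157 + 25
157 = 6*25 + 7
25 = 3*7 + 4
7 = 1*4 + 3
4 = 1*3 + 1
3 = 3*1 + 0  (stop)
So 1249/182 = [6; 1, 6, 3, 1, 1, 3].

[6; 1, 6, 3, 1, 1, 3]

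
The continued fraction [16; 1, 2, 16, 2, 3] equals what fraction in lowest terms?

5869/352

Fold from the inside: start with 3/1.
  2 + 1/3 = 7/3
  16 + 3/7 = 115/7
  2 + 7/115 = 237/115
  1 + 115/237 = 352/237
  16 + 237/352 = 5869/352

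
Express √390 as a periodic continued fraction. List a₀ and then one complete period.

[19; 1, 2, 1, 38]

a₀ = ⌊√390⌋ = 19.
With m₀=0, d₀=1 and mₖ₊₁ = dₖaₖ − mₖ, dₖ₊₁ = (n − mₖ₊₁²)/dₖ, aₖ₊₁ = ⌊(a₀+mₖ₊₁)/dₖ₊₁⌋:
  k=1: m=19, d=29, a=1
  k=2: m=10, d=10, a=2
  k=3: m=10, d=29, a=1
  k=4: m=19, d=1, a=38
d=1 and a=2a₀=38 at k=4, so the next step gives (m, d) = (19, 29) again — its k=1 value — and the period has length 4.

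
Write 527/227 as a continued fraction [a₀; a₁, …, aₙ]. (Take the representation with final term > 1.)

[2; 3, 9, 8]

527 = 2×227 + 73
227 = 3×73 + 8
73 = 9×8 + 1
8 = 8×1 + 0  (stop)
So 527/227 = [2; 3, 9, 8].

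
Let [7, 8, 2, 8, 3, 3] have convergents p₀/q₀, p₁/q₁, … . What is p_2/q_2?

121/17

Using pₖ = aₖpₖ₋₁ + pₖ₋₂, qₖ = aₖqₖ₋₁ + qₖ₋₂ (with p₋₁=1, p₋₂=0, q₋₁=0, q₋₂=1):
  k=0: a=7, p=7, q=1
  k=1: a=8, p=57, q=8
  k=2: a=2, p=121, q=17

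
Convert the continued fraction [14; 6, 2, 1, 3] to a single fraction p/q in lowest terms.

991/70

Using pₖ = aₖpₖ₋₁ + pₖ₋₂ and qₖ = aₖqₖ₋₁ + qₖ₋₂:
  k=0: a=14, p=14, q=1
  k=1: a=6, p=85, q=6
  k=2: a=2, p=184, q=13
  k=3: a=1, p=269, q=19
  k=4: a=3, p=991, q=70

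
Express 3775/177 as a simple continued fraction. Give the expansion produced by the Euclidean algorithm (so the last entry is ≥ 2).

3775 = 21·177 + 58
177 = 3·58 + 3
58 = 19·3 + 1
3 = 3·1 + 0  (stop)
So 3775/177 = [21; 3, 19, 3].

[21; 3, 19, 3]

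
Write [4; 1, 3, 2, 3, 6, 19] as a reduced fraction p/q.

17837/3736

Using pₖ = aₖpₖ₋₁ + pₖ₋₂ and qₖ = aₖqₖ₋₁ + qₖ₋₂:
  k=0: a=4, p=4, q=1
  k=1: a=1, p=5, q=1
  k=2: a=3, p=19, q=4
  k=3: a=2, p=43, q=9
  k=4: a=3, p=148, q=31
  k=5: a=6, p=931, q=195
  k=6: a=19, p=17837, q=3736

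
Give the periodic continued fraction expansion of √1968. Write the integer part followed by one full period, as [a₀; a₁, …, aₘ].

a₀ = ⌊√1968⌋ = 44.
With m₀=0, d₀=1 and mₖ₊₁ = dₖaₖ − mₖ, dₖ₊₁ = (n − mₖ₊₁²)/dₖ, aₖ₊₁ = ⌊(a₀+mₖ₊₁)/dₖ₊₁⌋:
  k=1: m=44, d=32, a=2
  k=2: m=20, d=49, a=1
  k=3: m=29, d=23, a=3
  k=4: m=40, d=16, a=5
  k=5: m=40, d=23, a=3
  k=6: m=29, d=49, a=1
  k=7: m=20, d=32, a=2
  k=8: m=44, d=1, a=88
d=1 and a=2a₀=88 at k=8, so the next step gives (m, d) = (44, 32) again — its k=1 value — and the period has length 8.

[44; 2, 1, 3, 5, 3, 1, 2, 88]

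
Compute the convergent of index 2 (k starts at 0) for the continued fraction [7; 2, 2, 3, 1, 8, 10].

Using pₖ = aₖpₖ₋₁ + pₖ₋₂, qₖ = aₖqₖ₋₁ + qₖ₋₂ (with p₋₁=1, p₋₂=0, q₋₁=0, q₋₂=1):
  k=0: a=7, p=7, q=1
  k=1: a=2, p=15, q=2
  k=2: a=2, p=37, q=5

37/5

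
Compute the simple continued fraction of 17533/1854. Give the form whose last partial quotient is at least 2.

[9; 2, 5, 3, 2, 2, 9]

17533 = 9*1854 + 847
1854 = 2*847 + 160
847 = 5*160 + 47
160 = 3*47 + 19
47 = 2*19 + 9
19 = 2*9 + 1
9 = 9*1 + 0  (stop)
So 17533/1854 = [9; 2, 5, 3, 2, 2, 9].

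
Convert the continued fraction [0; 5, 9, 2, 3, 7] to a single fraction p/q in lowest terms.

481/2456

Fold from the inside: start with 7/1.
  3 + 1/7 = 22/7
  2 + 7/22 = 51/22
  9 + 22/51 = 481/51
  5 + 51/481 = 2456/481
  0 + 481/2456 = 481/2456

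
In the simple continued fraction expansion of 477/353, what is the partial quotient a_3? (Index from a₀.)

5

477 = 1·353 + 124   →  a_0 = 1
353 = 2·124 + 105   →  a_1 = 2
124 = 1·105 + 19   →  a_2 = 1
105 = 5·19 + 10   →  a_3 = 5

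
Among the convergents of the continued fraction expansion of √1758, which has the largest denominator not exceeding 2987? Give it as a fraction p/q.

√1758 = [41; 1, 12, 1, 82, …] (period length 4).
Convergents:
  p_0/q_0 = 41/1
  p_1/q_1 = 42/1
  p_2/q_2 = 545/13
  p_3/q_3 = 587/14
  p_4/q_4 = 48679/1161
  p_5/q_5 = 49266/1175
  p_6/q_6 = 639871/15261
q_5 = 1175 ≤ 2987 < 15261 = q_6, so the answer is 49266/1175.

49266/1175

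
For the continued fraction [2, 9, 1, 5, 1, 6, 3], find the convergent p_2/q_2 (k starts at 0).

Using pₖ = aₖpₖ₋₁ + pₖ₋₂, qₖ = aₖqₖ₋₁ + qₖ₋₂ (with p₋₁=1, p₋₂=0, q₋₁=0, q₋₂=1):
  k=0: a=2, p=2, q=1
  k=1: a=9, p=19, q=9
  k=2: a=1, p=21, q=10

21/10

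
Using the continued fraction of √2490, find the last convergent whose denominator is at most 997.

√2490 = [49; 1, 8, 1, 98, …] (period length 4).
Convergents:
  p_0/q_0 = 49/1
  p_1/q_1 = 50/1
  p_2/q_2 = 449/9
  p_3/q_3 = 499/10
  p_4/q_4 = 49351/989
  p_5/q_5 = 49850/999
q_4 = 989 ≤ 997 < 999 = q_5, so the answer is 49351/989.

49351/989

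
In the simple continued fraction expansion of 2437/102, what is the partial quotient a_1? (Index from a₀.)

1

2437 = 23·102 + 91   →  a_0 = 23
102 = 1·91 + 11   →  a_1 = 1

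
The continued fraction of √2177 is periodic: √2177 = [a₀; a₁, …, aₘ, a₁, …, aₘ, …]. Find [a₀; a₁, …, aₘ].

a₀ = ⌊√2177⌋ = 46.

[46; 1, 1, 1, 12, 1, 1, 1, 92]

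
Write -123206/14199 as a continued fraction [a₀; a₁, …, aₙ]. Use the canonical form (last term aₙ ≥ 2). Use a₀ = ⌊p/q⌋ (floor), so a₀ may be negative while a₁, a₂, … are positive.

-123206 = -9*14199 + 4585
14199 = 3*4585 + 444
4585 = 10*444 + 145
444 = 3*145 + 9
145 = 16*9 + 1
9 = 9*1 + 0  (stop)
So -123206/14199 = [-9; 3, 10, 3, 16, 9].

[-9; 3, 10, 3, 16, 9]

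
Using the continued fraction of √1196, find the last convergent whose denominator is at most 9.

242/7

√1196 = [34; 1, 1, 2, 1, 1, 68, …] (period length 6).
Convergents:
  p_0/q_0 = 34/1
  p_1/q_1 = 35/1
  p_2/q_2 = 69/2
  p_3/q_3 = 173/5
  p_4/q_4 = 242/7
  p_5/q_5 = 415/12
q_4 = 7 ≤ 9 < 12 = q_5, so the answer is 242/7.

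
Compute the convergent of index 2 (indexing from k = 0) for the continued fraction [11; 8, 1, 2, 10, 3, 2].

Using pₖ = aₖpₖ₋₁ + pₖ₋₂, qₖ = aₖqₖ₋₁ + qₖ₋₂ (with p₋₁=1, p₋₂=0, q₋₁=0, q₋₂=1):
  k=0: a=11, p=11, q=1
  k=1: a=8, p=89, q=8
  k=2: a=1, p=100, q=9

100/9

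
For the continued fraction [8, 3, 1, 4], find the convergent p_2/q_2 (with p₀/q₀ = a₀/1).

Using pₖ = aₖpₖ₋₁ + pₖ₋₂, qₖ = aₖqₖ₋₁ + qₖ₋₂ (with p₋₁=1, p₋₂=0, q₋₁=0, q₋₂=1):
  k=0: a=8, p=8, q=1
  k=1: a=3, p=25, q=3
  k=2: a=1, p=33, q=4

33/4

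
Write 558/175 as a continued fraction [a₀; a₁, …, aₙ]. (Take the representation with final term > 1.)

[3; 5, 3, 3, 3]

558 = 3*175 + 33
175 = 5*33 + 10
33 = 3*10 + 3
10 = 3*3 + 1
3 = 3*1 + 0  (stop)
So 558/175 = [3; 5, 3, 3, 3].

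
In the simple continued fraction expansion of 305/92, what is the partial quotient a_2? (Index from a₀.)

5

305 = 3·92 + 29   →  a_0 = 3
92 = 3·29 + 5   →  a_1 = 3
29 = 5·5 + 4   →  a_2 = 5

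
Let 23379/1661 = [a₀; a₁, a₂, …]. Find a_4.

8

23379 = 14·1661 + 125   →  a_0 = 14
1661 = 13·125 + 36   →  a_1 = 13
125 = 3·36 + 17   →  a_2 = 3
36 = 2·17 + 2   →  a_3 = 2
17 = 8·2 + 1   →  a_4 = 8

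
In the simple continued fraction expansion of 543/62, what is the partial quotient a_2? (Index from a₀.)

3

543 = 8·62 + 47   →  a_0 = 8
62 = 1·47 + 15   →  a_1 = 1
47 = 3·15 + 2   →  a_2 = 3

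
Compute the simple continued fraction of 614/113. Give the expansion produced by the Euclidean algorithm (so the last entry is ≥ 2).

[5; 2, 3, 3, 1, 3]

614 = 5×113 + 49
113 = 2×49 + 15
49 = 3×15 + 4
15 = 3×4 + 3
4 = 1×3 + 1
3 = 3×1 + 0  (stop)
So 614/113 = [5; 2, 3, 3, 1, 3].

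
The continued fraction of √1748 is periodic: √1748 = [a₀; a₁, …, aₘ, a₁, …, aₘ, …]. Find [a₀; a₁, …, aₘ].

a₀ = ⌊√1748⌋ = 41.
With m₀=0, d₀=1 and mₖ₊₁ = dₖaₖ − mₖ, dₖ₊₁ = (n − mₖ₊₁²)/dₖ, aₖ₊₁ = ⌊(a₀+mₖ₊₁)/dₖ₊₁⌋:
  k=1: m=41, d=67, a=1
  k=2: m=26, d=16, a=4
  k=3: m=38, d=19, a=4
  k=4: m=38, d=16, a=4
  k=5: m=26, d=67, a=1
  k=6: m=41, d=1, a=82
d=1 and a=2a₀=82 at k=6, so the next step gives (m, d) = (41, 67) again — its k=1 value — and the period has length 6.

[41; 1, 4, 4, 4, 1, 82]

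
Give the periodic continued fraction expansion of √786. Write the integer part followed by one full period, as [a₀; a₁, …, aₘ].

a₀ = ⌊√786⌋ = 28.

[28; 28, 56]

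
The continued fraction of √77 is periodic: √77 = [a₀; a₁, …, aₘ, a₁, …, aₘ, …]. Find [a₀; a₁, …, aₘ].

[8; 1, 3, 2, 3, 1, 16]

a₀ = ⌊√77⌋ = 8.
With m₀=0, d₀=1 and mₖ₊₁ = dₖaₖ − mₖ, dₖ₊₁ = (n − mₖ₊₁²)/dₖ, aₖ₊₁ = ⌊(a₀+mₖ₊₁)/dₖ₊₁⌋:
  k=1: m=8, d=13, a=1
  k=2: m=5, d=4, a=3
  k=3: m=7, d=7, a=2
  k=4: m=7, d=4, a=3
  k=5: m=5, d=13, a=1
  k=6: m=8, d=1, a=16
d=1 and a=2a₀=16 at k=6, so the next step gives (m, d) = (8, 13) again — its k=1 value — and the period has length 6.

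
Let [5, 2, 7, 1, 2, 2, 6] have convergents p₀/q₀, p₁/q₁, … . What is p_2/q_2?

Using pₖ = aₖpₖ₋₁ + pₖ₋₂, qₖ = aₖqₖ₋₁ + qₖ₋₂ (with p₋₁=1, p₋₂=0, q₋₁=0, q₋₂=1):
  k=0: a=5, p=5, q=1
  k=1: a=2, p=11, q=2
  k=2: a=7, p=82, q=15

82/15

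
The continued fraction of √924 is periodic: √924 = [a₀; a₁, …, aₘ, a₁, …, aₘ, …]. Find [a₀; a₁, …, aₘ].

a₀ = ⌊√924⌋ = 30.
With m₀=0, d₀=1 and mₖ₊₁ = dₖaₖ − mₖ, dₖ₊₁ = (n − mₖ₊₁²)/dₖ, aₖ₊₁ = ⌊(a₀+mₖ₊₁)/dₖ₊₁⌋:
  k=1: m=30, d=24, a=2
  k=2: m=18, d=25, a=1
  k=3: m=7, d=35, a=1
  k=4: m=28, d=4, a=14
  k=5: m=28, d=35, a=1
  k=6: m=7, d=25, a=1
  k=7: m=18, d=24, a=2
  k=8: m=30, d=1, a=60
d=1 and a=2a₀=60 at k=8, so the next step gives (m, d) = (30, 24) again — its k=1 value — and the period has length 8.

[30; 2, 1, 1, 14, 1, 1, 2, 60]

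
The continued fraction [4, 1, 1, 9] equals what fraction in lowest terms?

86/19

Fold from the inside: start with 9/1.
  1 + 1/9 = 10/9
  1 + 9/10 = 19/10
  4 + 10/19 = 86/19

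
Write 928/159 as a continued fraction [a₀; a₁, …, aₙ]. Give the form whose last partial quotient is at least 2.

[5; 1, 5, 8, 1, 2]

928 = 5×159 + 133
159 = 1×133 + 26
133 = 5×26 + 3
26 = 8×3 + 2
3 = 1×2 + 1
2 = 2×1 + 0  (stop)
So 928/159 = [5; 1, 5, 8, 1, 2].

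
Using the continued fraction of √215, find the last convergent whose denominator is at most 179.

2566/175

√215 = [14; 1, 1, 1, 28, …] (period length 4).
Convergents:
  p_0/q_0 = 14/1
  p_1/q_1 = 15/1
  p_2/q_2 = 29/2
  p_3/q_3 = 44/3
  p_4/q_4 = 1261/86
  p_5/q_5 = 1305/89
  p_6/q_6 = 2566/175
  p_7/q_7 = 3871/264
q_6 = 175 ≤ 179 < 264 = q_7, so the answer is 2566/175.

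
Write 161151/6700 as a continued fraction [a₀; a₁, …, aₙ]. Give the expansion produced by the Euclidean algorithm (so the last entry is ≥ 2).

161151 = 24*6700 + 351
6700 = 19*351 + 31
351 = 11*31 + 10
31 = 3*10 + 1
10 = 10*1 + 0  (stop)
So 161151/6700 = [24; 19, 11, 3, 10].

[24; 19, 11, 3, 10]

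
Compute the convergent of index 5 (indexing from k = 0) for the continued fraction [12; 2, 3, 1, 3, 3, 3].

1381/111

Using pₖ = aₖpₖ₋₁ + pₖ₋₂, qₖ = aₖqₖ₋₁ + qₖ₋₂ (with p₋₁=1, p₋₂=0, q₋₁=0, q₋₂=1):
  k=0: a=12, p=12, q=1
  k=1: a=2, p=25, q=2
  k=2: a=3, p=87, q=7
  k=3: a=1, p=112, q=9
  k=4: a=3, p=423, q=34
  k=5: a=3, p=1381, q=111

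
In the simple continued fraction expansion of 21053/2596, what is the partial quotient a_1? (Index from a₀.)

9

21053 = 8·2596 + 285   →  a_0 = 8
2596 = 9·285 + 31   →  a_1 = 9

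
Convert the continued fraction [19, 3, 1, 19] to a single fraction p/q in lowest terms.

1521/79

Using pₖ = aₖpₖ₋₁ + pₖ₋₂ and qₖ = aₖqₖ₋₁ + qₖ₋₂:
  k=0: a=19, p=19, q=1
  k=1: a=3, p=58, q=3
  k=2: a=1, p=77, q=4
  k=3: a=19, p=1521, q=79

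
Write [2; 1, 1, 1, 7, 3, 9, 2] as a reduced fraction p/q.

Fold from the inside: start with 2/1.
  9 + 1/2 = 19/2
  3 + 2/19 = 59/19
  7 + 19/59 = 432/59
  1 + 59/432 = 491/432
  1 + 432/491 = 923/491
  1 + 491/923 = 1414/923
  2 + 923/1414 = 3751/1414

3751/1414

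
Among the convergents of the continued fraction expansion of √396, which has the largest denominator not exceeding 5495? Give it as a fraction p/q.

79201/3980

√396 = [19; 1, 8, 1, 38, …] (period length 4).
Convergents:
  p_0/q_0 = 19/1
  p_1/q_1 = 20/1
  p_2/q_2 = 179/9
  p_3/q_3 = 199/10
  p_4/q_4 = 7741/389
  p_5/q_5 = 7940/399
  p_6/q_6 = 71261/3581
  p_7/q_7 = 79201/3980
  p_8/q_8 = 3080899/154821
q_7 = 3980 ≤ 5495 < 154821 = q_8, so the answer is 79201/3980.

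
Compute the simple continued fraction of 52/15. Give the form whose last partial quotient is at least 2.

[3; 2, 7]

52 = 3*15 + 7
15 = 2*7 + 1
7 = 7*1 + 0  (stop)
So 52/15 = [3; 2, 7].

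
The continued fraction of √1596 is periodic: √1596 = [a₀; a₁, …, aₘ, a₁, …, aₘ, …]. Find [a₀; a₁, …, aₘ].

[39; 1, 18, 1, 78]

a₀ = ⌊√1596⌋ = 39.
With m₀=0, d₀=1 and mₖ₊₁ = dₖaₖ − mₖ, dₖ₊₁ = (n − mₖ₊₁²)/dₖ, aₖ₊₁ = ⌊(a₀+mₖ₊₁)/dₖ₊₁⌋:
  k=1: m=39, d=75, a=1
  k=2: m=36, d=4, a=18
  k=3: m=36, d=75, a=1
  k=4: m=39, d=1, a=78
d=1 and a=2a₀=78 at k=4, so the next step gives (m, d) = (39, 75) again — its k=1 value — and the period has length 4.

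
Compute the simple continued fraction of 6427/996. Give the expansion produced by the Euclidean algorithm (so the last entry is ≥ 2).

6427 = 6·996 + 451
996 = 2·451 + 94
451 = 4·94 + 75
94 = 1·75 + 19
75 = 3·19 + 18
19 = 1·18 + 1
18 = 18·1 + 0  (stop)
So 6427/996 = [6; 2, 4, 1, 3, 1, 18].

[6; 2, 4, 1, 3, 1, 18]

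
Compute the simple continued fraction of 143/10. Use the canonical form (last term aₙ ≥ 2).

[14; 3, 3]

143 = 14×10 + 3
10 = 3×3 + 1
3 = 3×1 + 0  (stop)
So 143/10 = [14; 3, 3].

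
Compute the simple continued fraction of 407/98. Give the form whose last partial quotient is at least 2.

407 = 4·98 + 15
98 = 6·15 + 8
15 = 1·8 + 7
8 = 1·7 + 1
7 = 7·1 + 0  (stop)
So 407/98 = [4; 6, 1, 1, 7].

[4; 6, 1, 1, 7]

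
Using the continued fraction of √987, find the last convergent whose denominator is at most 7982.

√987 = [31; 2, 2, 2, 62, …] (period length 4).
Convergents:
  p_0/q_0 = 31/1
  p_1/q_1 = 63/2
  p_2/q_2 = 157/5
  p_3/q_3 = 377/12
  p_4/q_4 = 23531/749
  p_5/q_5 = 47439/1510
  p_6/q_6 = 118409/3769
  p_7/q_7 = 284257/9048
q_6 = 3769 ≤ 7982 < 9048 = q_7, so the answer is 118409/3769.

118409/3769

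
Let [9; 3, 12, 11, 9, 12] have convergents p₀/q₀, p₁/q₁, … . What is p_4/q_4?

Using pₖ = aₖpₖ₋₁ + pₖ₋₂, qₖ = aₖqₖ₋₁ + qₖ₋₂ (with p₋₁=1, p₋₂=0, q₋₁=0, q₋₂=1):
  k=0: a=9, p=9, q=1
  k=1: a=3, p=28, q=3
  k=2: a=12, p=345, q=37
  k=3: a=11, p=3823, q=410
  k=4: a=9, p=34752, q=3727

34752/3727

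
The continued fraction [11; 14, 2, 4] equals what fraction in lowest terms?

1439/130

Fold from the inside: start with 4/1.
  2 + 1/4 = 9/4
  14 + 4/9 = 130/9
  11 + 9/130 = 1439/130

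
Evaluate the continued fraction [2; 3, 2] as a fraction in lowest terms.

16/7

Fold from the inside: start with 2/1.
  3 + 1/2 = 7/2
  2 + 2/7 = 16/7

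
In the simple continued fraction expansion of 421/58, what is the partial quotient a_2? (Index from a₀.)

1

421 = 7·58 + 15   →  a_0 = 7
58 = 3·15 + 13   →  a_1 = 3
15 = 1·13 + 2   →  a_2 = 1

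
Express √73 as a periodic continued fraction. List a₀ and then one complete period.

a₀ = ⌊√73⌋ = 8.
With m₀=0, d₀=1 and mₖ₊₁ = dₖaₖ − mₖ, dₖ₊₁ = (n − mₖ₊₁²)/dₖ, aₖ₊₁ = ⌊(a₀+mₖ₊₁)/dₖ₊₁⌋:
  k=1: m=8, d=9, a=1
  k=2: m=1, d=8, a=1
  k=3: m=7, d=3, a=5
  k=4: m=8, d=3, a=5
  k=5: m=7, d=8, a=1
  k=6: m=1, d=9, a=1
  k=7: m=8, d=1, a=16
d=1 and a=2a₀=16 at k=7, so the next step gives (m, d) = (8, 9) again — its k=1 value — and the period has length 7.

[8; 1, 1, 5, 5, 1, 1, 16]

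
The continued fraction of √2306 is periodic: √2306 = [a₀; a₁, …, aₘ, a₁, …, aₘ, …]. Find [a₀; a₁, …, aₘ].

[48; 48, 96]

a₀ = ⌊√2306⌋ = 48.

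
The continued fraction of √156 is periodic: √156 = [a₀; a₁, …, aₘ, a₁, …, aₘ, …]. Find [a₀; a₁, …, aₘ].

a₀ = ⌊√156⌋ = 12.

[12; 2, 24]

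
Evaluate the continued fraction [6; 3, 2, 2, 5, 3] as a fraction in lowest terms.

1844/293

Fold from the inside: start with 3/1.
  5 + 1/3 = 16/3
  2 + 3/16 = 35/16
  2 + 16/35 = 86/35
  3 + 35/86 = 293/86
  6 + 86/293 = 1844/293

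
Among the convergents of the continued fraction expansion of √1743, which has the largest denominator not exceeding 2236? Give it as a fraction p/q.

55777/1336

√1743 = [41; 1, 2, 1, 82, …] (period length 4).
Convergents:
  p_0/q_0 = 41/1
  p_1/q_1 = 42/1
  p_2/q_2 = 125/3
  p_3/q_3 = 167/4
  p_4/q_4 = 13819/331
  p_5/q_5 = 13986/335
  p_6/q_6 = 41791/1001
  p_7/q_7 = 55777/1336
  p_8/q_8 = 4615505/110553
q_7 = 1336 ≤ 2236 < 110553 = q_8, so the answer is 55777/1336.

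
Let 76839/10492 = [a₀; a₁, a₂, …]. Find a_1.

76839 = 7·10492 + 3395   →  a_0 = 7
10492 = 3·3395 + 307   →  a_1 = 3

3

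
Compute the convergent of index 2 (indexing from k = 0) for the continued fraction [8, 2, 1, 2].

Using pₖ = aₖpₖ₋₁ + pₖ₋₂, qₖ = aₖqₖ₋₁ + qₖ₋₂ (with p₋₁=1, p₋₂=0, q₋₁=0, q₋₂=1):
  k=0: a=8, p=8, q=1
  k=1: a=2, p=17, q=2
  k=2: a=1, p=25, q=3

25/3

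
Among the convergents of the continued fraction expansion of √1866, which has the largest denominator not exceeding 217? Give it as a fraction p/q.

3067/71

√1866 = [43; 5, 14, 5, 86, …] (period length 4).
Convergents:
  p_0/q_0 = 43/1
  p_1/q_1 = 216/5
  p_2/q_2 = 3067/71
  p_3/q_3 = 15551/360
q_2 = 71 ≤ 217 < 360 = q_3, so the answer is 3067/71.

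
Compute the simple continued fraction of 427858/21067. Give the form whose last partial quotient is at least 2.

427858 = 20·21067 + 6518
21067 = 3·6518 + 1513
6518 = 4·1513 + 466
1513 = 3·466 + 115
466 = 4·115 + 6
115 = 19·6 + 1
6 = 6·1 + 0  (stop)
So 427858/21067 = [20; 3, 4, 3, 4, 19, 6].

[20; 3, 4, 3, 4, 19, 6]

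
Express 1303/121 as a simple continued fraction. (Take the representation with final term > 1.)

[10; 1, 3, 3, 9]

1303 = 10*121 + 93
121 = 1*93 + 28
93 = 3*28 + 9
28 = 3*9 + 1
9 = 9*1 + 0  (stop)
So 1303/121 = [10; 1, 3, 3, 9].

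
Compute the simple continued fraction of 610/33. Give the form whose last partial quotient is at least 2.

[18; 2, 16]

610 = 18×33 + 16
33 = 2×16 + 1
16 = 16×1 + 0  (stop)
So 610/33 = [18; 2, 16].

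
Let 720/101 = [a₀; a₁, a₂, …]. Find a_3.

720 = 7·101 + 13   →  a_0 = 7
101 = 7·13 + 10   →  a_1 = 7
13 = 1·10 + 3   →  a_2 = 1
10 = 3·3 + 1   →  a_3 = 3

3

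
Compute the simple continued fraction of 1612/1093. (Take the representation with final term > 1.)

[1; 2, 9, 2, 3, 2, 3]

1612 = 1·1093 + 519
1093 = 2·519 + 55
519 = 9·55 + 24
55 = 2·24 + 7
24 = 3·7 + 3
7 = 2·3 + 1
3 = 3·1 + 0  (stop)
So 1612/1093 = [1; 2, 9, 2, 3, 2, 3].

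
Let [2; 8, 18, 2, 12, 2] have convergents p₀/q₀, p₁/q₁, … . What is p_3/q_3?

633/298

Using pₖ = aₖpₖ₋₁ + pₖ₋₂, qₖ = aₖqₖ₋₁ + qₖ₋₂ (with p₋₁=1, p₋₂=0, q₋₁=0, q₋₂=1):
  k=0: a=2, p=2, q=1
  k=1: a=8, p=17, q=8
  k=2: a=18, p=308, q=145
  k=3: a=2, p=633, q=298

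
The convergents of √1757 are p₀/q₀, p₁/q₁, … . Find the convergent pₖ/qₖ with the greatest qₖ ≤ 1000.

41707/995

√1757 = [41; 1, 10, 1, 82, …] (period length 4).
Convergents:
  p_0/q_0 = 41/1
  p_1/q_1 = 42/1
  p_2/q_2 = 461/11
  p_3/q_3 = 503/12
  p_4/q_4 = 41707/995
  p_5/q_5 = 42210/1007
q_4 = 995 ≤ 1000 < 1007 = q_5, so the answer is 41707/995.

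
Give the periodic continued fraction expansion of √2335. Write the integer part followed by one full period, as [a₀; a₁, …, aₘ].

[48; 3, 9, 3, 96]

a₀ = ⌊√2335⌋ = 48.
With m₀=0, d₀=1 and mₖ₊₁ = dₖaₖ − mₖ, dₖ₊₁ = (n − mₖ₊₁²)/dₖ, aₖ₊₁ = ⌊(a₀+mₖ₊₁)/dₖ₊₁⌋:
  k=1: m=48, d=31, a=3
  k=2: m=45, d=10, a=9
  k=3: m=45, d=31, a=3
  k=4: m=48, d=1, a=96
d=1 and a=2a₀=96 at k=4, so the next step gives (m, d) = (48, 31) again — its k=1 value — and the period has length 4.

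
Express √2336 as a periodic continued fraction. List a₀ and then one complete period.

[48; 3, 96]

a₀ = ⌊√2336⌋ = 48.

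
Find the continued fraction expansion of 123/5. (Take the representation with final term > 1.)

[24; 1, 1, 2]

123 = 24*5 + 3
5 = 1*3 + 2
3 = 1*2 + 1
2 = 2*1 + 0  (stop)
So 123/5 = [24; 1, 1, 2].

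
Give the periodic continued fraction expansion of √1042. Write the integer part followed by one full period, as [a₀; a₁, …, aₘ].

[32; 3, 1, 1, 3, 64]

a₀ = ⌊√1042⌋ = 32.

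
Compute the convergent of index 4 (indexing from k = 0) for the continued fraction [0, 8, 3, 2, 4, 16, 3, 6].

Using pₖ = aₖpₖ₋₁ + pₖ₋₂, qₖ = aₖqₖ₋₁ + qₖ₋₂ (with p₋₁=1, p₋₂=0, q₋₁=0, q₋₂=1):
  k=0: a=0, p=0, q=1
  k=1: a=8, p=1, q=8
  k=2: a=3, p=3, q=25
  k=3: a=2, p=7, q=58
  k=4: a=4, p=31, q=257

31/257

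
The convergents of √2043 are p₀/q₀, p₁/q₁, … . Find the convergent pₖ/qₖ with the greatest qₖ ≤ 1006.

20385/451

√2043 = [45; 5, 90, …] (period length 2).
Convergents:
  p_0/q_0 = 45/1
  p_1/q_1 = 226/5
  p_2/q_2 = 20385/451
  p_3/q_3 = 102151/2260
q_2 = 451 ≤ 1006 < 2260 = q_3, so the answer is 20385/451.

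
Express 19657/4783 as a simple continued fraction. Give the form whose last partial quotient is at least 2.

19657 = 4*4783 + 525
4783 = 9*525 + 58
525 = 9*58 + 3
58 = 19*3 + 1
3 = 3*1 + 0  (stop)
So 19657/4783 = [4; 9, 9, 19, 3].

[4; 9, 9, 19, 3]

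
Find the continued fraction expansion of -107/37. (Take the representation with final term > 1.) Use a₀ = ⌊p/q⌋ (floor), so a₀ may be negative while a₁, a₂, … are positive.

[-3; 9, 4]

-107 = -3·37 + 4
37 = 9·4 + 1
4 = 4·1 + 0  (stop)
So -107/37 = [-3; 9, 4].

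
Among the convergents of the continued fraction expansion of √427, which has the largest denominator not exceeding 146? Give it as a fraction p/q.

2583/125

√427 = [20; 1, 1, 1, 40, …] (period length 4).
Convergents:
  p_0/q_0 = 20/1
  p_1/q_1 = 21/1
  p_2/q_2 = 41/2
  p_3/q_3 = 62/3
  p_4/q_4 = 2521/122
  p_5/q_5 = 2583/125
  p_6/q_6 = 5104/247
q_5 = 125 ≤ 146 < 247 = q_6, so the answer is 2583/125.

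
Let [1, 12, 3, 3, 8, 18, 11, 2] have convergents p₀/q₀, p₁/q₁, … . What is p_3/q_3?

133/123

Using pₖ = aₖpₖ₋₁ + pₖ₋₂, qₖ = aₖqₖ₋₁ + qₖ₋₂ (with p₋₁=1, p₋₂=0, q₋₁=0, q₋₂=1):
  k=0: a=1, p=1, q=1
  k=1: a=12, p=13, q=12
  k=2: a=3, p=40, q=37
  k=3: a=3, p=133, q=123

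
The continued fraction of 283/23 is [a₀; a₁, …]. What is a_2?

283 = 12·23 + 7   →  a_0 = 12
23 = 3·7 + 2   →  a_1 = 3
7 = 3·2 + 1   →  a_2 = 3

3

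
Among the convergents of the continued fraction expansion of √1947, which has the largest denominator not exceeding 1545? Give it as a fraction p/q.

31108/705

√1947 = [44; 8, 88, …] (period length 2).
Convergents:
  p_0/q_0 = 44/1
  p_1/q_1 = 353/8
  p_2/q_2 = 31108/705
  p_3/q_3 = 249217/5648
q_2 = 705 ≤ 1545 < 5648 = q_3, so the answer is 31108/705.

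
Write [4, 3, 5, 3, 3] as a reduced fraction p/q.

729/169

Using pₖ = aₖpₖ₋₁ + pₖ₋₂ and qₖ = aₖqₖ₋₁ + qₖ₋₂:
  k=0: a=4, p=4, q=1
  k=1: a=3, p=13, q=3
  k=2: a=5, p=69, q=16
  k=3: a=3, p=220, q=51
  k=4: a=3, p=729, q=169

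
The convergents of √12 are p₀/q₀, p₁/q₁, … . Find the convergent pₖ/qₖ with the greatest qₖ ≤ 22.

√12 = [3; 2, 6, …] (period length 2).
Convergents:
  p_0/q_0 = 3/1
  p_1/q_1 = 7/2
  p_2/q_2 = 45/13
  p_3/q_3 = 97/28
q_2 = 13 ≤ 22 < 28 = q_3, so the answer is 45/13.

45/13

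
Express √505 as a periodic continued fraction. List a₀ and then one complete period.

a₀ = ⌊√505⌋ = 22.
With m₀=0, d₀=1 and mₖ₊₁ = dₖaₖ − mₖ, dₖ₊₁ = (n − mₖ₊₁²)/dₖ, aₖ₊₁ = ⌊(a₀+mₖ₊₁)/dₖ₊₁⌋:
  k=1: m=22, d=21, a=2
  k=2: m=20, d=5, a=8
  k=3: m=20, d=21, a=2
  k=4: m=22, d=1, a=44
d=1 and a=2a₀=44 at k=4, so the next step gives (m, d) = (22, 21) again — its k=1 value — and the period has length 4.

[22; 2, 8, 2, 44]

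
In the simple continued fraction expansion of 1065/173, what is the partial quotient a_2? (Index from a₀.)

2

1065 = 6·173 + 27   →  a_0 = 6
173 = 6·27 + 11   →  a_1 = 6
27 = 2·11 + 5   →  a_2 = 2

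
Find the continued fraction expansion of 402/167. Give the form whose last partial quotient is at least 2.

[2; 2, 2, 5, 6]

402 = 2×167 + 68
167 = 2×68 + 31
68 = 2×31 + 6
31 = 5×6 + 1
6 = 6×1 + 0  (stop)
So 402/167 = [2; 2, 2, 5, 6].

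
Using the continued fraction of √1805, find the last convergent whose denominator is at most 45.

1402/33

√1805 = [42; 2, 16, 2, 84, …] (period length 4).
Convergents:
  p_0/q_0 = 42/1
  p_1/q_1 = 85/2
  p_2/q_2 = 1402/33
  p_3/q_3 = 2889/68
q_2 = 33 ≤ 45 < 68 = q_3, so the answer is 1402/33.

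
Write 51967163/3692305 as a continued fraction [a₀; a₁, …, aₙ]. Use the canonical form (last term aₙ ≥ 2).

[14; 13, 2, 3, 6, 18, 18, 19]

51967163 = 14×3692305 + 274893
3692305 = 13×274893 + 118696
274893 = 2×118696 + 37501
118696 = 3×37501 + 6193
37501 = 6×6193 + 343
6193 = 18×343 + 19
343 = 18×19 + 1
19 = 19×1 + 0  (stop)
So 51967163/3692305 = [14; 13, 2, 3, 6, 18, 18, 19].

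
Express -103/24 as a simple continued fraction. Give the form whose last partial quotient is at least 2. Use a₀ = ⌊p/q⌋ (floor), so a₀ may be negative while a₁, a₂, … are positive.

-103 = -5*24 + 17
24 = 1*17 + 7
17 = 2*7 + 3
7 = 2*3 + 1
3 = 3*1 + 0  (stop)
So -103/24 = [-5; 1, 2, 2, 3].

[-5; 1, 2, 2, 3]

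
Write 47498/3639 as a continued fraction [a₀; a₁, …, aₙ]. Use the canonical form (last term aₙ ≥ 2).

47498 = 13*3639 + 191
3639 = 19*191 + 10
191 = 19*10 + 1
10 = 10*1 + 0  (stop)
So 47498/3639 = [13; 19, 19, 10].

[13; 19, 19, 10]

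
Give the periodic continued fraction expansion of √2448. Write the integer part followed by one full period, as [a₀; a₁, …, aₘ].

a₀ = ⌊√2448⌋ = 49.
With m₀=0, d₀=1 and mₖ₊₁ = dₖaₖ − mₖ, dₖ₊₁ = (n − mₖ₊₁²)/dₖ, aₖ₊₁ = ⌊(a₀+mₖ₊₁)/dₖ₊₁⌋:
  k=1: m=49, d=47, a=2
  k=2: m=45, d=9, a=10
  k=3: m=45, d=47, a=2
  k=4: m=49, d=1, a=98
d=1 and a=2a₀=98 at k=4, so the next step gives (m, d) = (49, 47) again — its k=1 value — and the period has length 4.

[49; 2, 10, 2, 98]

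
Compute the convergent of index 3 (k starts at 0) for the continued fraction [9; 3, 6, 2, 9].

382/41

Using pₖ = aₖpₖ₋₁ + pₖ₋₂, qₖ = aₖqₖ₋₁ + qₖ₋₂ (with p₋₁=1, p₋₂=0, q₋₁=0, q₋₂=1):
  k=0: a=9, p=9, q=1
  k=1: a=3, p=28, q=3
  k=2: a=6, p=177, q=19
  k=3: a=2, p=382, q=41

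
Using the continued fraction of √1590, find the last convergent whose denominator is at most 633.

25161/631

√1590 = [39; 1, 6, 1, 78, …] (period length 4).
Convergents:
  p_0/q_0 = 39/1
  p_1/q_1 = 40/1
  p_2/q_2 = 279/7
  p_3/q_3 = 319/8
  p_4/q_4 = 25161/631
  p_5/q_5 = 25480/639
q_4 = 631 ≤ 633 < 639 = q_5, so the answer is 25161/631.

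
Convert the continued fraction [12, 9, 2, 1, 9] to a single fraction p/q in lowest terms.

Fold from the inside: start with 9/1.
  1 + 1/9 = 10/9
  2 + 9/10 = 29/10
  9 + 10/29 = 271/29
  12 + 29/271 = 3281/271

3281/271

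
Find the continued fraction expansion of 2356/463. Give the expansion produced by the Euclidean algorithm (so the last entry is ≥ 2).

[5; 11, 3, 2, 2, 2]

2356 = 5·463 + 41
463 = 11·41 + 12
41 = 3·12 + 5
12 = 2·5 + 2
5 = 2·2 + 1
2 = 2·1 + 0  (stop)
So 2356/463 = [5; 11, 3, 2, 2, 2].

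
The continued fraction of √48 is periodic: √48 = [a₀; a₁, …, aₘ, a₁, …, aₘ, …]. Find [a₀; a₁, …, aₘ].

a₀ = ⌊√48⌋ = 6.
With m₀=0, d₀=1 and mₖ₊₁ = dₖaₖ − mₖ, dₖ₊₁ = (n − mₖ₊₁²)/dₖ, aₖ₊₁ = ⌊(a₀+mₖ₊₁)/dₖ₊₁⌋:
  k=1: m=6, d=12, a=1
  k=2: m=6, d=1, a=12
d=1 and a=2a₀=12 at k=2, so the next step gives (m, d) = (6, 12) again — its k=1 value — and the period has length 2.

[6; 1, 12]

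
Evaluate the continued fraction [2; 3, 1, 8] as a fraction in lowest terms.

79/35

Using pₖ = aₖpₖ₋₁ + pₖ₋₂ and qₖ = aₖqₖ₋₁ + qₖ₋₂:
  k=0: a=2, p=2, q=1
  k=1: a=3, p=7, q=3
  k=2: a=1, p=9, q=4
  k=3: a=8, p=79, q=35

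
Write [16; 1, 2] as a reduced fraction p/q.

Fold from the inside: start with 2/1.
  1 + 1/2 = 3/2
  16 + 2/3 = 50/3

50/3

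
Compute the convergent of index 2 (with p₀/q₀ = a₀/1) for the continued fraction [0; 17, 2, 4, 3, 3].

2/35

Using pₖ = aₖpₖ₋₁ + pₖ₋₂, qₖ = aₖqₖ₋₁ + qₖ₋₂ (with p₋₁=1, p₋₂=0, q₋₁=0, q₋₂=1):
  k=0: a=0, p=0, q=1
  k=1: a=17, p=1, q=17
  k=2: a=2, p=2, q=35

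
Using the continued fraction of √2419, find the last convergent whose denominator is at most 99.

√2419 = [49; 5, 2, 5, 98, …] (period length 4).
Convergents:
  p_0/q_0 = 49/1
  p_1/q_1 = 246/5
  p_2/q_2 = 541/11
  p_3/q_3 = 2951/60
  p_4/q_4 = 289739/5891
q_3 = 60 ≤ 99 < 5891 = q_4, so the answer is 2951/60.

2951/60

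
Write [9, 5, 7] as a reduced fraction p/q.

Using pₖ = aₖpₖ₋₁ + pₖ₋₂ and qₖ = aₖqₖ₋₁ + qₖ₋₂:
  k=0: a=9, p=9, q=1
  k=1: a=5, p=46, q=5
  k=2: a=7, p=331, q=36

331/36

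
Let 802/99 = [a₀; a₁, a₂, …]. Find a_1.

9

802 = 8·99 + 10   →  a_0 = 8
99 = 9·10 + 9   →  a_1 = 9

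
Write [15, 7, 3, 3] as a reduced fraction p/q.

1105/73

Using pₖ = aₖpₖ₋₁ + pₖ₋₂ and qₖ = aₖqₖ₋₁ + qₖ₋₂:
  k=0: a=15, p=15, q=1
  k=1: a=7, p=106, q=7
  k=2: a=3, p=333, q=22
  k=3: a=3, p=1105, q=73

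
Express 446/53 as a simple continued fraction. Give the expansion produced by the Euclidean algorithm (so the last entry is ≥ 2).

[8; 2, 2, 2, 4]

446 = 8·53 + 22
53 = 2·22 + 9
22 = 2·9 + 4
9 = 2·4 + 1
4 = 4·1 + 0  (stop)
So 446/53 = [8; 2, 2, 2, 4].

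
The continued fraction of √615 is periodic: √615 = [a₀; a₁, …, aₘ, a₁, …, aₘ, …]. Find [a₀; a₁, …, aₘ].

a₀ = ⌊√615⌋ = 24.
With m₀=0, d₀=1 and mₖ₊₁ = dₖaₖ − mₖ, dₖ₊₁ = (n − mₖ₊₁²)/dₖ, aₖ₊₁ = ⌊(a₀+mₖ₊₁)/dₖ₊₁⌋:
  k=1: m=24, d=39, a=1
  k=2: m=15, d=10, a=3
  k=3: m=15, d=39, a=1
  k=4: m=24, d=1, a=48
d=1 and a=2a₀=48 at k=4, so the next step gives (m, d) = (24, 39) again — its k=1 value — and the period has length 4.

[24; 1, 3, 1, 48]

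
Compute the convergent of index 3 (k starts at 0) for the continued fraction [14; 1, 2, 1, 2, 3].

59/4

Using pₖ = aₖpₖ₋₁ + pₖ₋₂, qₖ = aₖqₖ₋₁ + qₖ₋₂ (with p₋₁=1, p₋₂=0, q₋₁=0, q₋₂=1):
  k=0: a=14, p=14, q=1
  k=1: a=1, p=15, q=1
  k=2: a=2, p=44, q=3
  k=3: a=1, p=59, q=4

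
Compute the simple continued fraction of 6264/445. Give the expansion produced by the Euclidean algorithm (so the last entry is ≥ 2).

6264 = 14·445 + 34
445 = 13·34 + 3
34 = 11·3 + 1
3 = 3·1 + 0  (stop)
So 6264/445 = [14; 13, 11, 3].

[14; 13, 11, 3]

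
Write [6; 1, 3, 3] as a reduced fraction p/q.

Fold from the inside: start with 3/1.
  3 + 1/3 = 10/3
  1 + 3/10 = 13/10
  6 + 10/13 = 88/13

88/13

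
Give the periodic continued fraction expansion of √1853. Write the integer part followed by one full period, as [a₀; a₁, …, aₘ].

a₀ = ⌊√1853⌋ = 43.
With m₀=0, d₀=1 and mₖ₊₁ = dₖaₖ − mₖ, dₖ₊₁ = (n − mₖ₊₁²)/dₖ, aₖ₊₁ = ⌊(a₀+mₖ₊₁)/dₖ₊₁⌋:
  k=1: m=43, d=4, a=21
  k=2: m=41, d=43, a=1
  k=3: m=2, d=43, a=1
  k=4: m=41, d=4, a=21
  k=5: m=43, d=1, a=86
d=1 and a=2a₀=86 at k=5, so the next step gives (m, d) = (43, 4) again — its k=1 value — and the period has length 5.

[43; 21, 1, 1, 21, 86]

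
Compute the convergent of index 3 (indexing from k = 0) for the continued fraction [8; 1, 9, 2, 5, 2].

Using pₖ = aₖpₖ₋₁ + pₖ₋₂, qₖ = aₖqₖ₋₁ + qₖ₋₂ (with p₋₁=1, p₋₂=0, q₋₁=0, q₋₂=1):
  k=0: a=8, p=8, q=1
  k=1: a=1, p=9, q=1
  k=2: a=9, p=89, q=10
  k=3: a=2, p=187, q=21

187/21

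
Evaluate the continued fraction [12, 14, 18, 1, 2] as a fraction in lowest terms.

9500/787

Fold from the inside: start with 2/1.
  1 + 1/2 = 3/2
  18 + 2/3 = 56/3
  14 + 3/56 = 787/56
  12 + 56/787 = 9500/787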